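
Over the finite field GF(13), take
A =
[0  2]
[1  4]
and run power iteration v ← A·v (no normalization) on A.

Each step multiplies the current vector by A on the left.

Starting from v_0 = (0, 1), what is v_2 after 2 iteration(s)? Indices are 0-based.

v_2 = (8, 5)

v_0 = (0, 1).
v_1 = A·v_0 = (2, 4).
v_2 = A·v_1 = (8, 5).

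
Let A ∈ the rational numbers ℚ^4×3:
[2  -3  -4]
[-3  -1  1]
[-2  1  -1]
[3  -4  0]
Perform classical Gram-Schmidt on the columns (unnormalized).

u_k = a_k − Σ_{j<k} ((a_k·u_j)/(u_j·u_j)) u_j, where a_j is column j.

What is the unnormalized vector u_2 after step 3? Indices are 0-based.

u_2 = (-1185/413, 43/59, -666/413, 647/413)

Step 1: u_0 = a_0 = (2, -3, -2, 3).
Step 2: u_1 = a_1 − (-17/26)·u_0 = (-22/13, -77/26, -4/13, -53/26).
Step 3: u_2 = a_2 − (-9/26)·u_0 − (107/413)·u_1 = (-1185/413, 43/59, -666/413, 647/413).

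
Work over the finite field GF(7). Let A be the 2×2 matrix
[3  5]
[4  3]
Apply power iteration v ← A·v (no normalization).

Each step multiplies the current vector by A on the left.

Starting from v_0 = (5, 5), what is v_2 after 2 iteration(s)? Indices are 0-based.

v_0 = (5, 5).
v_1 = A·v_0 = (5, 0).
v_2 = A·v_1 = (1, 6).

v_2 = (1, 6)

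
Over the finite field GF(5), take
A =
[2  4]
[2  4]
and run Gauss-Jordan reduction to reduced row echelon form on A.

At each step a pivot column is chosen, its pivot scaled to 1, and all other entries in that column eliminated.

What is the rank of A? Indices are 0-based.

rank = 1

pivot(0,0)=2: scale R0 → (1, 2)
  clear (1,0): R1 −= (2)R0 → (0, 0)
col 1: no nonzero at/below row 1; advance.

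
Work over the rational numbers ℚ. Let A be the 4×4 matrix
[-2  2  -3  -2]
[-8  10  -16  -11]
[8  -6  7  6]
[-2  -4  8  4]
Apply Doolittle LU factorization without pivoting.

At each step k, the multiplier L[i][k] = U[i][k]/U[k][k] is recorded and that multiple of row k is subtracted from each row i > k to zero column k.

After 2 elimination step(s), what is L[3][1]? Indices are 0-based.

Step 1: pivot at (0,0) is -2.
  row1 ← row1 − (4)·row0  ⇒  L[1][0]=4, U row1=(0, 2, -4, -3)
  row2 ← row2 − (-4)·row0  ⇒  L[2][0]=-4, U row2=(0, 2, -5, -2)
  row3 ← row3 − (1)·row0  ⇒  L[3][0]=1, U row3=(0, -6, 11, 6)
Step 2: pivot at (1,1) is 2.
  row2 ← row2 − (1)·row1  ⇒  L[2][1]=1, U row2=(0, 0, -1, 1)
  row3 ← row3 − (-3)·row1  ⇒  L[3][1]=-3, U row3=(0, 0, -1, -3)

L[3][1] = -3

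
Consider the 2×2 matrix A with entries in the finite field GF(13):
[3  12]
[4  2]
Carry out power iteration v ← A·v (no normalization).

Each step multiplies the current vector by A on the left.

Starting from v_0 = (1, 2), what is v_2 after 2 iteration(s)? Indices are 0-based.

v_0 = (1, 2).
v_1 = A·v_0 = (1, 8).
v_2 = A·v_1 = (8, 7).

v_2 = (8, 7)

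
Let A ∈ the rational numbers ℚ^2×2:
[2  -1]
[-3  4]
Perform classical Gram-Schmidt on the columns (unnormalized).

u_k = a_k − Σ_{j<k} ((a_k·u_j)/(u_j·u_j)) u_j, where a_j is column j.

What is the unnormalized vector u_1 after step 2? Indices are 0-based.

Step 1: u_0 = a_0 = (2, -3).
Step 2: u_1 = a_1 − (-14/13)·u_0 = (15/13, 10/13).

u_1 = (15/13, 10/13)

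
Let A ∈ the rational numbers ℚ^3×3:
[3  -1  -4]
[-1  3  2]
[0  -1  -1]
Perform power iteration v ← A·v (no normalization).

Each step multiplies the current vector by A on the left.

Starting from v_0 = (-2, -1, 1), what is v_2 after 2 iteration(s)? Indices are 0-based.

v_0 = (-2, -1, 1).
v_1 = A·v_0 = (-9, 1, 0).
v_2 = A·v_1 = (-28, 12, -1).

v_2 = (-28, 12, -1)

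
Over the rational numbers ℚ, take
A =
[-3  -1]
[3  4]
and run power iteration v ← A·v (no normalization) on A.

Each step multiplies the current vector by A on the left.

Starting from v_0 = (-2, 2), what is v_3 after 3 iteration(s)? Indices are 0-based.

v_3 = (22, 38)

v_0 = (-2, 2).
v_1 = A·v_0 = (4, 2).
v_2 = A·v_1 = (-14, 20).
v_3 = A·v_2 = (22, 38).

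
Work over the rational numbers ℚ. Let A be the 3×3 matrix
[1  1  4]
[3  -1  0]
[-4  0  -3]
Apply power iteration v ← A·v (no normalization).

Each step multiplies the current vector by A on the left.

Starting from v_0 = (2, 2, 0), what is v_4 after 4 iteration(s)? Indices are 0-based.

v_0 = (2, 2, 0).
v_1 = A·v_0 = (4, 4, -8).
v_2 = A·v_1 = (-24, 8, 8).
v_3 = A·v_2 = (16, -80, 72).
v_4 = A·v_3 = (224, 128, -280).

v_4 = (224, 128, -280)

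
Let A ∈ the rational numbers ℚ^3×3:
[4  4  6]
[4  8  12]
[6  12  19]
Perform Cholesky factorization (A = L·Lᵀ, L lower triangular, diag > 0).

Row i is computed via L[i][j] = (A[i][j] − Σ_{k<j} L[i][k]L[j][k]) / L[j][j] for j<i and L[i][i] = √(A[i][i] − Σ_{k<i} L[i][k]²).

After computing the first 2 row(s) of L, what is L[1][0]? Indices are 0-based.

Step 1: L[0][0] = √(4) = 2.
  L[1][0] = (4) / L[0][0] = 2.
Step 2: L[1][1] = √(4) = 2.

L[1][0] = 2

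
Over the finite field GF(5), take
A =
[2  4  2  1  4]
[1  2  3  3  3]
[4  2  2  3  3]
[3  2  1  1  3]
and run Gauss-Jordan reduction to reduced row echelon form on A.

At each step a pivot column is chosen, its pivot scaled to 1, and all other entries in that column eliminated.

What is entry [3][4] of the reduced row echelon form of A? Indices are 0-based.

M[3][4] = 3

step 1: normalize row 0 (÷2) = (1, 2, 1, 3, 2)
  row 1: subtract 1×row0 = (0, 0, 2, 0, 1)
  row 2: subtract 4×row0 = (0, 4, 3, 1, 0)
  row 3: subtract 3×row0 = (0, 1, 3, 2, 2)
step 2: exchange rows 1,2
step 2: normalize row 1 (÷4) = (0, 1, 2, 4, 0)
  row 0: subtract 2×row1 = (1, 0, 2, 0, 2)
  row 3: subtract 1×row1 = (0, 0, 1, 3, 2)
step 3: normalize row 2 (÷2) = (0, 0, 1, 0, 3)
  row 0: subtract 2×row2 = (1, 0, 0, 0, 1)
  row 1: subtract 2×row2 = (0, 1, 0, 4, 4)
  row 3: subtract 1×row2 = (0, 0, 0, 3, 4)
step 4: normalize row 3 (÷3) = (0, 0, 0, 1, 3)
  row 1: subtract 4×row3 = (0, 1, 0, 0, 2)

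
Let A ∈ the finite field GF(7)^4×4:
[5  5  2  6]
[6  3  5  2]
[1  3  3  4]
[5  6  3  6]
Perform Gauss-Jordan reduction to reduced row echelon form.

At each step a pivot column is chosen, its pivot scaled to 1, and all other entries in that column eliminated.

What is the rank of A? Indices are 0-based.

[1] R0 /= 5  ⇒  (1, 1, 6, 4)
     R1 -= 6·R0  ⇒  (0, 4, 4, 6)
     R2 -= 1·R0  ⇒  (0, 2, 4, 0)
     R3 -= 5·R0  ⇒  (0, 1, 1, 0)
[2] R1 /= 4  ⇒  (0, 1, 1, 5)
     R0 -= 1·R1  ⇒  (1, 0, 5, 6)
     R2 -= 2·R1  ⇒  (0, 0, 2, 4)
     R3 -= 1·R1  ⇒  (0, 0, 0, 2)
[3] R2 /= 2  ⇒  (0, 0, 1, 2)
     R0 -= 5·R2  ⇒  (1, 0, 0, 3)
     R1 -= 1·R2  ⇒  (0, 1, 0, 3)
[4] R3 /= 2  ⇒  (0, 0, 0, 1)
     R0 -= 3·R3  ⇒  (1, 0, 0, 0)
     R1 -= 3·R3  ⇒  (0, 1, 0, 0)
     R2 -= 2·R3  ⇒  (0, 0, 1, 0)

rank = 4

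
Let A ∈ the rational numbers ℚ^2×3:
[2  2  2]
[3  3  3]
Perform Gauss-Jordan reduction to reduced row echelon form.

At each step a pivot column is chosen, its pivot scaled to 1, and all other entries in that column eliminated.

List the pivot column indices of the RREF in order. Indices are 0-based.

pivot columns: 0

pivot(0,0)=2: scale R0 → (1, 1, 1)
  clear (1,0): R1 −= (3)R0 → (0, 0, 0)
col 1: no nonzero at/below row 1; advance.
col 2: no nonzero at/below row 1; advance.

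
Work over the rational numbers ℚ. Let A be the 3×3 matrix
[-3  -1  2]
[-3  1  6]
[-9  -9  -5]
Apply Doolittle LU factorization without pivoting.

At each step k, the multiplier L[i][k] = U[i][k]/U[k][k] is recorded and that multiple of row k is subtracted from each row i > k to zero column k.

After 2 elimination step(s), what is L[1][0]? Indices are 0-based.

L[1][0] = 1

k=0: U[0][0]=-3
  eliminate (1,0): mult=1, new row 1: (0, 2, 4); set L[1][0]=1
  eliminate (2,0): mult=3, new row 2: (0, -6, -11); set L[2][0]=3
k=1: U[1][1]=2
  eliminate (2,1): mult=-3, new row 2: (0, 0, 1); set L[2][1]=-3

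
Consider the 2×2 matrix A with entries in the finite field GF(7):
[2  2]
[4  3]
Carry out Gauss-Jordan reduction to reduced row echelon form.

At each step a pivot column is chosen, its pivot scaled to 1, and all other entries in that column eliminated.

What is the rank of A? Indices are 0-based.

pivot(0,0)=2: scale R0 → (1, 1)
  clear (1,0): R1 −= (4)R0 → (0, 6)
pivot(1,1)=6: scale R1 → (0, 1)
  clear (0,1): R0 −= (1)R1 → (1, 0)

rank = 2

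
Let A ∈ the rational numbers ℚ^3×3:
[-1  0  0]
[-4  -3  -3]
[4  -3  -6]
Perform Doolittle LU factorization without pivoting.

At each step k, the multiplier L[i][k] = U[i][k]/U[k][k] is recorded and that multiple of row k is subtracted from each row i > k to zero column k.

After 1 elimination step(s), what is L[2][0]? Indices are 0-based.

[col 0] pivot -1
  R1 -= 4*R0 → (0, -3, -3)  (L[1][0] := 4)
  R2 -= -4*R0 → (0, -3, -6)  (L[2][0] := -4)

L[2][0] = -4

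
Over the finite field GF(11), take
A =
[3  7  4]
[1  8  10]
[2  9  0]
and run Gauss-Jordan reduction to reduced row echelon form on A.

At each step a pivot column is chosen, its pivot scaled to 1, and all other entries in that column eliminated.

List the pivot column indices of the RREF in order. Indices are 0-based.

pivot columns: 0, 1, 2

pivot(0,0)=3: scale R0 → (1, 6, 5)
  clear (1,0): R1 −= (1)R0 → (0, 2, 5)
  clear (2,0): R2 −= (2)R0 → (0, 8, 1)
pivot(1,1)=2: scale R1 → (0, 1, 8)
  clear (0,1): R0 −= (6)R1 → (1, 0, 1)
  clear (2,1): R2 −= (8)R1 → (0, 0, 3)
pivot(2,2)=3: scale R2 → (0, 0, 1)
  clear (0,2): R0 −= (1)R2 → (1, 0, 0)
  clear (1,2): R1 −= (8)R2 → (0, 1, 0)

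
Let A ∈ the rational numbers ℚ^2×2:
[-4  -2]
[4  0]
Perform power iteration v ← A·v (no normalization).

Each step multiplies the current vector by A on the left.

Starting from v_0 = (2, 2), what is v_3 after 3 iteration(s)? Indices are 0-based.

v_0 = (2, 2).
v_1 = A·v_0 = (-12, 8).
v_2 = A·v_1 = (32, -48).
v_3 = A·v_2 = (-32, 128).

v_3 = (-32, 128)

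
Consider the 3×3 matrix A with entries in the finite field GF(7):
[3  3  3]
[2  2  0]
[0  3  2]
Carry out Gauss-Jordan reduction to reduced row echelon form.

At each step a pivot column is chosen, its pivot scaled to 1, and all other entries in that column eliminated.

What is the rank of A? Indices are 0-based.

pivot(0,0)=3: scale R0 → (1, 1, 1)
  clear (1,0): R1 −= (2)R0 → (0, 0, 5)
pivot(1,1): swap R1↔R2
pivot(1,1)=3: scale R1 → (0, 1, 3)
  clear (0,1): R0 −= (1)R1 → (1, 0, 5)
pivot(2,2)=5: scale R2 → (0, 0, 1)
  clear (0,2): R0 −= (5)R2 → (1, 0, 0)
  clear (1,2): R1 −= (3)R2 → (0, 1, 0)

rank = 3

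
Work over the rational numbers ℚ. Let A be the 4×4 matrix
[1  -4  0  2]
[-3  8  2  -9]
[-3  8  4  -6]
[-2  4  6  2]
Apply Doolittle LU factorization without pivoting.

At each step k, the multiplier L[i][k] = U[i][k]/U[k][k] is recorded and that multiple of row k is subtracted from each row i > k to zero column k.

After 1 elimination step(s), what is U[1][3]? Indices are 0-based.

U[1][3] = -3

[col 0] pivot 1
  R1 -= -3*R0 → (0, -4, 2, -3)  (L[1][0] := -3)
  R2 -= -3*R0 → (0, -4, 4, 0)  (L[2][0] := -3)
  R3 -= -2*R0 → (0, -4, 6, 6)  (L[3][0] := -2)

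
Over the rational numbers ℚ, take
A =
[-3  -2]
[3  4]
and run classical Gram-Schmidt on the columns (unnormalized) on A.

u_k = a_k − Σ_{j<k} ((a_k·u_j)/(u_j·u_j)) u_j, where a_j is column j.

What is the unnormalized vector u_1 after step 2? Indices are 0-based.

u_1 = (1, 1)

Step 1: u_0 = a_0 = (-3, 3).
Step 2: u_1 = a_1 − (1)·u_0 = (1, 1).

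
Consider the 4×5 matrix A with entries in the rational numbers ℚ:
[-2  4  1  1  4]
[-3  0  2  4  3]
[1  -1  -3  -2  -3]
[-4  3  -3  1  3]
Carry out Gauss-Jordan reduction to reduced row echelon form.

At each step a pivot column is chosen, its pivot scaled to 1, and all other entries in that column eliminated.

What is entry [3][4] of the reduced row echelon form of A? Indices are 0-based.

step 1: normalize row 0 (÷-2) = (1, -2, -1/2, -1/2, -2)
  row 1: subtract -3×row0 = (0, -6, 1/2, 5/2, -3)
  row 2: subtract 1×row0 = (0, 1, -5/2, -3/2, -1)
  row 3: subtract -4×row0 = (0, -5, -5, -1, -5)
step 2: normalize row 1 (÷-6) = (0, 1, -1/12, -5/12, 1/2)
  row 0: subtract -2×row1 = (1, 0, -2/3, -4/3, -1)
  row 2: subtract 1×row1 = (0, 0, -29/12, -13/12, -3/2)
  row 3: subtract -5×row1 = (0, 0, -65/12, -37/12, -5/2)
step 3: normalize row 2 (÷-29/12) = (0, 0, 1, 13/29, 18/29)
  row 0: subtract -2/3×row2 = (1, 0, 0, -30/29, -17/29)
  row 1: subtract -1/12×row2 = (0, 1, 0, -11/29, 16/29)
  row 3: subtract -65/12×row2 = (0, 0, 0, -19/29, 25/29)
step 4: normalize row 3 (÷-19/29) = (0, 0, 0, 1, -25/19)
  row 0: subtract -30/29×row3 = (1, 0, 0, 0, -37/19)
  row 1: subtract -11/29×row3 = (0, 1, 0, 0, 1/19)
  row 2: subtract 13/29×row3 = (0, 0, 1, 0, 23/19)

M[3][4] = -25/19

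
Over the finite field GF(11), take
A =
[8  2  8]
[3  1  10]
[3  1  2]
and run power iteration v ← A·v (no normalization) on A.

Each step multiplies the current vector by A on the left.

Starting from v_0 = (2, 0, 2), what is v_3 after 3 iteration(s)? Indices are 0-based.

v_0 = (2, 0, 2).
v_1 = A·v_0 = (10, 4, 10).
v_2 = A·v_1 = (3, 2, 10).
v_3 = A·v_2 = (9, 1, 9).

v_3 = (9, 1, 9)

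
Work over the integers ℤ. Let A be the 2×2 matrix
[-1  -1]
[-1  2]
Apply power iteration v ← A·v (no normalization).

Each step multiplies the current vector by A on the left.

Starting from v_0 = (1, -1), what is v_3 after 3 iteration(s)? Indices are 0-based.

v_3 = (3, -15)

v_0 = (1, -1).
v_1 = A·v_0 = (0, -3).
v_2 = A·v_1 = (3, -6).
v_3 = A·v_2 = (3, -15).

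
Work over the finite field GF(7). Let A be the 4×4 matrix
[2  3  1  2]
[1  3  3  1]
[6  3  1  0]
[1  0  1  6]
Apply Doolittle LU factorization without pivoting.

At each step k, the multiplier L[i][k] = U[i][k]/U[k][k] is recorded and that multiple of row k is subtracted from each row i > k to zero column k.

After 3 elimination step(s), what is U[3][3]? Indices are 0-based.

Step 1: pivot at (0,0) is 2.
  row1 ← row1 − (4)·row0  ⇒  L[1][0]=4, U row1=(0, 5, 6, 0)
  row2 ← row2 − (3)·row0  ⇒  L[2][0]=3, U row2=(0, 1, 5, 1)
  row3 ← row3 − (4)·row0  ⇒  L[3][0]=4, U row3=(0, 2, 4, 5)
Step 2: pivot at (1,1) is 5.
  row2 ← row2 − (3)·row1  ⇒  L[2][1]=3, U row2=(0, 0, 1, 1)
  row3 ← row3 − (6)·row1  ⇒  L[3][1]=6, U row3=(0, 0, 3, 5)
Step 3: pivot at (2,2) is 1.
  row3 ← row3 − (3)·row2  ⇒  L[3][2]=3, U row3=(0, 0, 0, 2)

U[3][3] = 2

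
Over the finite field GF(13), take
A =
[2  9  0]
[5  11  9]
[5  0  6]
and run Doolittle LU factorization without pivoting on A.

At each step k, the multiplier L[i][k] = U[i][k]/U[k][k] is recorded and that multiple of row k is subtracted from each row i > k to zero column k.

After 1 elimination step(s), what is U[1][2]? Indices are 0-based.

k=0: U[0][0]=2
  eliminate (1,0): mult=9, new row 1: (0, 8, 9); set L[1][0]=9
  eliminate (2,0): mult=9, new row 2: (0, 10, 6); set L[2][0]=9

U[1][2] = 9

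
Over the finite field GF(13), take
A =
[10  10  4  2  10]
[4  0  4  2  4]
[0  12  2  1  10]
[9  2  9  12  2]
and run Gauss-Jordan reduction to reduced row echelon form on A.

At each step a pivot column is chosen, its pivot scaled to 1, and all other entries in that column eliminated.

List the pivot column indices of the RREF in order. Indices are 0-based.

step 1: normalize row 0 (÷10) = (1, 1, 3, 8, 1)
  row 1: subtract 4×row0 = (0, 9, 5, 9, 0)
  row 3: subtract 9×row0 = (0, 6, 8, 5, 6)
step 2: normalize row 1 (÷9) = (0, 1, 2, 1, 0)
  row 0: subtract 1×row1 = (1, 0, 1, 7, 1)
  row 2: subtract 12×row1 = (0, 0, 4, 2, 10)
  row 3: subtract 6×row1 = (0, 0, 9, 12, 6)
step 3: normalize row 2 (÷4) = (0, 0, 1, 7, 9)
  row 0: subtract 1×row2 = (1, 0, 0, 0, 5)
  row 1: subtract 2×row2 = (0, 1, 0, 0, 8)
  row 3: subtract 9×row2 = (0, 0, 0, 1, 3)
step 4: normalize row 3 (÷1) = (0, 0, 0, 1, 3)
  row 2: subtract 7×row3 = (0, 0, 1, 0, 1)

pivot columns: 0, 1, 2, 3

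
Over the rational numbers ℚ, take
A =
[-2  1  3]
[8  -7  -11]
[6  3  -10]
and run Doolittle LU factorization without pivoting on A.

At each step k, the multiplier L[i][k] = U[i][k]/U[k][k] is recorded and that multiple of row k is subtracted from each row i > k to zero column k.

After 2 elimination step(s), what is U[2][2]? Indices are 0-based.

U[2][2] = 1

[col 0] pivot -2
  R1 -= -4*R0 → (0, -3, 1)  (L[1][0] := -4)
  R2 -= -3*R0 → (0, 6, -1)  (L[2][0] := -3)
[col 1] pivot -3
  R2 -= -2*R1 → (0, 0, 1)  (L[2][1] := -2)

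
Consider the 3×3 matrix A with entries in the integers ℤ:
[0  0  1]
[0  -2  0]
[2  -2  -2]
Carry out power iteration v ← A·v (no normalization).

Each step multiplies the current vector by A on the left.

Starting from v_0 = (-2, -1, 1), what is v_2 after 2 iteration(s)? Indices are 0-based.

v_2 = (-4, -4, 6)

v_0 = (-2, -1, 1).
v_1 = A·v_0 = (1, 2, -4).
v_2 = A·v_1 = (-4, -4, 6).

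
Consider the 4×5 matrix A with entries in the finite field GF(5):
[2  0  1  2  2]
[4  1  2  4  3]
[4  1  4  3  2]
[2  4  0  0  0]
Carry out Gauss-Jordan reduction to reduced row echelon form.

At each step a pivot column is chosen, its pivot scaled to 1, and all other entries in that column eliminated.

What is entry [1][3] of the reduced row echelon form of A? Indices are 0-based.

M[1][3] = 0

[1] R0 /= 2  ⇒  (1, 0, 3, 1, 1)
     R1 -= 4·R0  ⇒  (0, 1, 0, 0, 4)
     R2 -= 4·R0  ⇒  (0, 1, 2, 4, 3)
     R3 -= 2·R0  ⇒  (0, 4, 4, 3, 3)
[2] R1 /= 1  ⇒  (0, 1, 0, 0, 4)
     R2 -= 1·R1  ⇒  (0, 0, 2, 4, 4)
     R3 -= 4·R1  ⇒  (0, 0, 4, 3, 2)
[3] R2 /= 2  ⇒  (0, 0, 1, 2, 2)
     R0 -= 3·R2  ⇒  (1, 0, 0, 0, 0)
     R3 -= 4·R2  ⇒  (0, 0, 0, 0, 4)
column 3 empty below row 3
[4] R3 /= 4  ⇒  (0, 0, 0, 0, 1)
     R1 -= 4·R3  ⇒  (0, 1, 0, 0, 0)
     R2 -= 2·R3  ⇒  (0, 0, 1, 2, 0)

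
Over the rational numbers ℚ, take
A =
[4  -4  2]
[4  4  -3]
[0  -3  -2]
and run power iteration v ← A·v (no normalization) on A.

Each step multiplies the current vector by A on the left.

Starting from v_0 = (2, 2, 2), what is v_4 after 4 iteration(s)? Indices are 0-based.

v_0 = (2, 2, 2).
v_1 = A·v_0 = (4, 10, -10).
v_2 = A·v_1 = (-44, 86, -10).
v_3 = A·v_2 = (-540, 198, -238).
v_4 = A·v_3 = (-3428, -654, -118).

v_4 = (-3428, -654, -118)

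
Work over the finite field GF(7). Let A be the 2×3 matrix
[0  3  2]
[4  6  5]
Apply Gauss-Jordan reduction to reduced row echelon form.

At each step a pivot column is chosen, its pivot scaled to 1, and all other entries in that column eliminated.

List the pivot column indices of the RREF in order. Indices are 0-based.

pivot columns: 0, 1

step 1: exchange rows 0,1
step 1: normalize row 0 (÷4) = (1, 5, 3)
step 2: normalize row 1 (÷3) = (0, 1, 3)
  row 0: subtract 5×row1 = (1, 0, 2)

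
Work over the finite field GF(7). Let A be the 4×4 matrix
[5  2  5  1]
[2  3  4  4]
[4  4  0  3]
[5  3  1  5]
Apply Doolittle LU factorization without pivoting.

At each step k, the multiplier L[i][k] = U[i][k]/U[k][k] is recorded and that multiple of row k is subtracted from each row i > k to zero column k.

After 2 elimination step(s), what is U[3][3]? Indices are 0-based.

U[3][3] = 3

[col 0] pivot 5
  R1 -= 6*R0 → (0, 5, 2, 5)  (L[1][0] := 6)
  R2 -= 5*R0 → (0, 1, 3, 5)  (L[2][0] := 5)
  R3 -= 1*R0 → (0, 1, 3, 4)  (L[3][0] := 1)
[col 1] pivot 5
  R2 -= 3*R1 → (0, 0, 4, 4)  (L[2][1] := 3)
  R3 -= 3*R1 → (0, 0, 4, 3)  (L[3][1] := 3)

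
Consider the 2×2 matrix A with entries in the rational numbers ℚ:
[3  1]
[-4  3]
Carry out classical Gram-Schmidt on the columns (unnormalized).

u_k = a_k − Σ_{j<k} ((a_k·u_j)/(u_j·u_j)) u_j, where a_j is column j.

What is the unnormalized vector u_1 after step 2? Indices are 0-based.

Step 1: u_0 = a_0 = (3, -4).
Step 2: u_1 = a_1 − (-9/25)·u_0 = (52/25, 39/25).

u_1 = (52/25, 39/25)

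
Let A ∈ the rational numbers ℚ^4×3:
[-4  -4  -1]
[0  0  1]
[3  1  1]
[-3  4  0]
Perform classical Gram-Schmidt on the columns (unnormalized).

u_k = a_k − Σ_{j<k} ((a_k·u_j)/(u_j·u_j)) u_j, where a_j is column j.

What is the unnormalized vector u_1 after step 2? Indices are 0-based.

Step 1: u_0 = a_0 = (-4, 0, 3, -3).
Step 2: u_1 = a_1 − (7/34)·u_0 = (-54/17, 0, 13/34, 157/34).

u_1 = (-54/17, 0, 13/34, 157/34)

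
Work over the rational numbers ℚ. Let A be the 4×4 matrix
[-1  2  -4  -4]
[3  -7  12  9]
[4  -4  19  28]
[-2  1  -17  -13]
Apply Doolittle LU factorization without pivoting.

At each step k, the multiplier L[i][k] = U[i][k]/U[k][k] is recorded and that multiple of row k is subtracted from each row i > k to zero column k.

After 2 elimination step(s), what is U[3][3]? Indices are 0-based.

Step 1: pivot at (0,0) is -1.
  row1 ← row1 − (-3)·row0  ⇒  L[1][0]=-3, U row1=(0, -1, 0, -3)
  row2 ← row2 − (-4)·row0  ⇒  L[2][0]=-4, U row2=(0, 4, 3, 12)
  row3 ← row3 − (2)·row0  ⇒  L[3][0]=2, U row3=(0, -3, -9, -5)
Step 2: pivot at (1,1) is -1.
  row2 ← row2 − (-4)·row1  ⇒  L[2][1]=-4, U row2=(0, 0, 3, 0)
  row3 ← row3 − (3)·row1  ⇒  L[3][1]=3, U row3=(0, 0, -9, 4)

U[3][3] = 4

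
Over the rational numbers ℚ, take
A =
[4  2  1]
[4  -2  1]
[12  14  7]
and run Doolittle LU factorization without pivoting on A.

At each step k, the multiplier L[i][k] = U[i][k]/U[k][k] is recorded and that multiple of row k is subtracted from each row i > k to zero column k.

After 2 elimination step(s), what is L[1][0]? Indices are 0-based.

k=0: U[0][0]=4
  eliminate (1,0): mult=1, new row 1: (0, -4, 0); set L[1][0]=1
  eliminate (2,0): mult=3, new row 2: (0, 8, 4); set L[2][0]=3
k=1: U[1][1]=-4
  eliminate (2,1): mult=-2, new row 2: (0, 0, 4); set L[2][1]=-2

L[1][0] = 1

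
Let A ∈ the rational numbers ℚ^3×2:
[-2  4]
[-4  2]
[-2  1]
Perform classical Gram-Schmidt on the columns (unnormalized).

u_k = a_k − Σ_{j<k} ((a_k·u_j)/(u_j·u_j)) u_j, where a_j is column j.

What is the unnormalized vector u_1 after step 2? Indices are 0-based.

u_1 = (5/2, -1, -1/2)

Step 1: u_0 = a_0 = (-2, -4, -2).
Step 2: u_1 = a_1 − (-3/4)·u_0 = (5/2, -1, -1/2).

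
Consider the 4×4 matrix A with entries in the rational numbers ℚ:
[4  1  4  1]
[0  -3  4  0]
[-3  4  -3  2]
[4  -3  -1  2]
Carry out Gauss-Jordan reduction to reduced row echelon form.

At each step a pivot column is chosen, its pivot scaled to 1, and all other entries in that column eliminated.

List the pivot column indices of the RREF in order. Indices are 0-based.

step 1: normalize row 0 (÷4) = (1, 1/4, 1, 1/4)
  row 2: subtract -3×row0 = (0, 19/4, 0, 11/4)
  row 3: subtract 4×row0 = (0, -4, -5, 1)
step 2: normalize row 1 (÷-3) = (0, 1, -4/3, 0)
  row 0: subtract 1/4×row1 = (1, 0, 4/3, 1/4)
  row 2: subtract 19/4×row1 = (0, 0, 19/3, 11/4)
  row 3: subtract -4×row1 = (0, 0, -31/3, 1)
step 3: normalize row 2 (÷19/3) = (0, 0, 1, 33/76)
  row 0: subtract 4/3×row2 = (1, 0, 0, -25/76)
  row 1: subtract -4/3×row2 = (0, 1, 0, 11/19)
  row 3: subtract -31/3×row2 = (0, 0, 0, 417/76)
step 4: normalize row 3 (÷417/76) = (0, 0, 0, 1)
  row 0: subtract -25/76×row3 = (1, 0, 0, 0)
  row 1: subtract 11/19×row3 = (0, 1, 0, 0)
  row 2: subtract 33/76×row3 = (0, 0, 1, 0)

pivot columns: 0, 1, 2, 3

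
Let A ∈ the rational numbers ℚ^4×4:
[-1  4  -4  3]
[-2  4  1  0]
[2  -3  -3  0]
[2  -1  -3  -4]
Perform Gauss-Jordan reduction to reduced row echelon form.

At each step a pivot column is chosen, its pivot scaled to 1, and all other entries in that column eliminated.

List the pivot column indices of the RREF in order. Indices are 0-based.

[1] R0 /= -1  ⇒  (1, -4, 4, -3)
     R1 -= -2·R0  ⇒  (0, -4, 9, -6)
     R2 -= 2·R0  ⇒  (0, 5, -11, 6)
     R3 -= 2·R0  ⇒  (0, 7, -11, 2)
[2] R1 /= -4  ⇒  (0, 1, -9/4, 3/2)
     R0 -= -4·R1  ⇒  (1, 0, -5, 3)
     R2 -= 5·R1  ⇒  (0, 0, 1/4, -3/2)
     R3 -= 7·R1  ⇒  (0, 0, 19/4, -17/2)
[3] R2 /= 1/4  ⇒  (0, 0, 1, -6)
     R0 -= -5·R2  ⇒  (1, 0, 0, -27)
     R1 -= -9/4·R2  ⇒  (0, 1, 0, -12)
     R3 -= 19/4·R2  ⇒  (0, 0, 0, 20)
[4] R3 /= 20  ⇒  (0, 0, 0, 1)
     R0 -= -27·R3  ⇒  (1, 0, 0, 0)
     R1 -= -12·R3  ⇒  (0, 1, 0, 0)
     R2 -= -6·R3  ⇒  (0, 0, 1, 0)

pivot columns: 0, 1, 2, 3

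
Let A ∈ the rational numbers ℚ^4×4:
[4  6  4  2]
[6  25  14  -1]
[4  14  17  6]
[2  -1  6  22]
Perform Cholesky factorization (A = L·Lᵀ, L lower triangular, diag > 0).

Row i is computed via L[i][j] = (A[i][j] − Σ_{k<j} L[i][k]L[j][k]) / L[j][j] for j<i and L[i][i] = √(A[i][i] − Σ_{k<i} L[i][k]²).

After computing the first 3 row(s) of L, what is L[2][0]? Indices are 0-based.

Step 1: L[0][0] = √(4) = 2.
  L[1][0] = (6) / L[0][0] = 3.
Step 2: L[1][1] = √(16) = 4.
  L[2][0] = (4) / L[0][0] = 2.
  L[2][1] = (8) / L[1][1] = 2.
Step 3: L[2][2] = √(9) = 3.

L[2][0] = 2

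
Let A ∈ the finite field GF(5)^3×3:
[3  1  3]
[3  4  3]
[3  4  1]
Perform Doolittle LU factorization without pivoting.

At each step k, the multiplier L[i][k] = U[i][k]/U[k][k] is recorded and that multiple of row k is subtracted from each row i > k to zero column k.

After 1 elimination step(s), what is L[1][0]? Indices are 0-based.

Step 1: pivot at (0,0) is 3.
  row1 ← row1 − (1)·row0  ⇒  L[1][0]=1, U row1=(0, 3, 0)
  row2 ← row2 − (1)·row0  ⇒  L[2][0]=1, U row2=(0, 3, 3)

L[1][0] = 1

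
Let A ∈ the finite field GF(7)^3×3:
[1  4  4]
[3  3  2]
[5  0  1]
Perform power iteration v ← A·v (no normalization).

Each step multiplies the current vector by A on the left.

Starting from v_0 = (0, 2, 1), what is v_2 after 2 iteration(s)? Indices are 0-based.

v_0 = (0, 2, 1).
v_1 = A·v_0 = (5, 1, 1).
v_2 = A·v_1 = (6, 6, 5).

v_2 = (6, 6, 5)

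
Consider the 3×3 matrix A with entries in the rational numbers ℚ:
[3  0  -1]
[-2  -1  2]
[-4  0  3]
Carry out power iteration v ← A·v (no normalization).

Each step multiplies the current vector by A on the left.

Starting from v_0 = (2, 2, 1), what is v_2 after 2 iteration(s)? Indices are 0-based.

v_0 = (2, 2, 1).
v_1 = A·v_0 = (5, -4, -5).
v_2 = A·v_1 = (20, -16, -35).

v_2 = (20, -16, -35)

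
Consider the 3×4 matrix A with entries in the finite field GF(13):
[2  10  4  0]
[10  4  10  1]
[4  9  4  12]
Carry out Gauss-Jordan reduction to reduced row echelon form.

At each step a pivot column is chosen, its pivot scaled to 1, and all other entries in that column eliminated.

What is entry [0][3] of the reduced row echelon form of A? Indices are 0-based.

step 1: normalize row 0 (÷2) = (1, 5, 2, 0)
  row 1: subtract 10×row0 = (0, 6, 3, 1)
  row 2: subtract 4×row0 = (0, 2, 9, 12)
step 2: normalize row 1 (÷6) = (0, 1, 7, 11)
  row 0: subtract 5×row1 = (1, 0, 6, 10)
  row 2: subtract 2×row1 = (0, 0, 8, 3)
step 3: normalize row 2 (÷8) = (0, 0, 1, 2)
  row 0: subtract 6×row2 = (1, 0, 0, 11)
  row 1: subtract 7×row2 = (0, 1, 0, 10)

M[0][3] = 11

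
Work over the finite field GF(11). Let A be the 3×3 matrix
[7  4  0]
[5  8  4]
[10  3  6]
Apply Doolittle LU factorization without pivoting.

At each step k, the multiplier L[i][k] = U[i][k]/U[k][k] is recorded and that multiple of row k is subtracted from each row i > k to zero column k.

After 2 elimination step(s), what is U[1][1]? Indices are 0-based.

U[1][1] = 2

Step 1: pivot at (0,0) is 7.
  row1 ← row1 − (7)·row0  ⇒  L[1][0]=7, U row1=(0, 2, 4)
  row2 ← row2 − (3)·row0  ⇒  L[2][0]=3, U row2=(0, 2, 6)
Step 2: pivot at (1,1) is 2.
  row2 ← row2 − (1)·row1  ⇒  L[2][1]=1, U row2=(0, 0, 2)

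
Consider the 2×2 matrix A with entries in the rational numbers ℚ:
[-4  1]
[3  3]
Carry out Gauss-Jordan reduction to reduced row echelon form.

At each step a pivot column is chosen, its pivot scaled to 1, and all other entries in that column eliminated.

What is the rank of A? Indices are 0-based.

step 1: normalize row 0 (÷-4) = (1, -1/4)
  row 1: subtract 3×row0 = (0, 15/4)
step 2: normalize row 1 (÷15/4) = (0, 1)
  row 0: subtract -1/4×row1 = (1, 0)

rank = 2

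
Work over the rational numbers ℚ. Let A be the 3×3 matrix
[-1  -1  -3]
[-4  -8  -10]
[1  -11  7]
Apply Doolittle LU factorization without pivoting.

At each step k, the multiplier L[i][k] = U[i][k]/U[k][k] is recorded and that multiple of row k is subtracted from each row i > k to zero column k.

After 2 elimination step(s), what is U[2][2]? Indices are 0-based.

k=0: U[0][0]=-1
  eliminate (1,0): mult=4, new row 1: (0, -4, 2); set L[1][0]=4
  eliminate (2,0): mult=-1, new row 2: (0, -12, 4); set L[2][0]=-1
k=1: U[1][1]=-4
  eliminate (2,1): mult=3, new row 2: (0, 0, -2); set L[2][1]=3

U[2][2] = -2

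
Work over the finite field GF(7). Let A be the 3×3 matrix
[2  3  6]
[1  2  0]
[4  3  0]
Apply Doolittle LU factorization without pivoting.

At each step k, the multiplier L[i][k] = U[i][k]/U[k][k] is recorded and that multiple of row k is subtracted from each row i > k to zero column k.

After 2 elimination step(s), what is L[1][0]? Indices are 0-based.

L[1][0] = 4

[col 0] pivot 2
  R1 -= 4*R0 → (0, 4, 4)  (L[1][0] := 4)
  R2 -= 2*R0 → (0, 4, 2)  (L[2][0] := 2)
[col 1] pivot 4
  R2 -= 1*R1 → (0, 0, 5)  (L[2][1] := 1)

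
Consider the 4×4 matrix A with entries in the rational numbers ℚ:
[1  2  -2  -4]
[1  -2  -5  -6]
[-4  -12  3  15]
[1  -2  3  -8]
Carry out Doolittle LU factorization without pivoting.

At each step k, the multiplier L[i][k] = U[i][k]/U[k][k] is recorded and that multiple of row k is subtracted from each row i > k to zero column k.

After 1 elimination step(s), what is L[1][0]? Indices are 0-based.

L[1][0] = 1

k=0: U[0][0]=1
  eliminate (1,0): mult=1, new row 1: (0, -4, -3, -2); set L[1][0]=1
  eliminate (2,0): mult=-4, new row 2: (0, -4, -5, -1); set L[2][0]=-4
  eliminate (3,0): mult=1, new row 3: (0, -4, 5, -4); set L[3][0]=1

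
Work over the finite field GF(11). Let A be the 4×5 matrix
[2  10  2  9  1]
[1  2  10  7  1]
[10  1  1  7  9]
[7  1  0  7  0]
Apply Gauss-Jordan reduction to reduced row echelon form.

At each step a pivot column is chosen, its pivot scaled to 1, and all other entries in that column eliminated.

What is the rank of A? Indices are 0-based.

step 1: normalize row 0 (÷2) = (1, 5, 1, 10, 6)
  row 1: subtract 1×row0 = (0, 8, 9, 8, 6)
  row 2: subtract 10×row0 = (0, 6, 2, 6, 4)
  row 3: subtract 7×row0 = (0, 10, 4, 3, 2)
step 2: normalize row 1 (÷8) = (0, 1, 8, 1, 9)
  row 0: subtract 5×row1 = (1, 0, 5, 5, 5)
  row 2: subtract 6×row1 = (0, 0, 9, 0, 5)
  row 3: subtract 10×row1 = (0, 0, 1, 4, 0)
step 3: normalize row 2 (÷9) = (0, 0, 1, 0, 3)
  row 0: subtract 5×row2 = (1, 0, 0, 5, 1)
  row 1: subtract 8×row2 = (0, 1, 0, 1, 7)
  row 3: subtract 1×row2 = (0, 0, 0, 4, 8)
step 4: normalize row 3 (÷4) = (0, 0, 0, 1, 2)
  row 0: subtract 5×row3 = (1, 0, 0, 0, 2)
  row 1: subtract 1×row3 = (0, 1, 0, 0, 5)

rank = 4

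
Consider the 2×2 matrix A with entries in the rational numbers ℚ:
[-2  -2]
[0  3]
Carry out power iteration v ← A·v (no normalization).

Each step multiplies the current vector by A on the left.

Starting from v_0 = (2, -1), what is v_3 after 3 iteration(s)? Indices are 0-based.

v_0 = (2, -1).
v_1 = A·v_0 = (-2, -3).
v_2 = A·v_1 = (10, -9).
v_3 = A·v_2 = (-2, -27).

v_3 = (-2, -27)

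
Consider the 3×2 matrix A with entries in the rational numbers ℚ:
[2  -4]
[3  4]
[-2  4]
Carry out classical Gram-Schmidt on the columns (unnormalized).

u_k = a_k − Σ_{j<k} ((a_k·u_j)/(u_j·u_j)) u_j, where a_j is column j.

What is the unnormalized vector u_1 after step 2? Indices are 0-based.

Step 1: u_0 = a_0 = (2, 3, -2).
Step 2: u_1 = a_1 − (-4/17)·u_0 = (-60/17, 80/17, 60/17).

u_1 = (-60/17, 80/17, 60/17)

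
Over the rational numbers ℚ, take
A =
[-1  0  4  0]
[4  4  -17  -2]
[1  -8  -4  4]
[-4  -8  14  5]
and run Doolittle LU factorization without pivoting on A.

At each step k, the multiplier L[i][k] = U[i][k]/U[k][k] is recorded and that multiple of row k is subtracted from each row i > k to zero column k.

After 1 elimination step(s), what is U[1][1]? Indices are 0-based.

U[1][1] = 4

[col 0] pivot -1
  R1 -= -4*R0 → (0, 4, -1, -2)  (L[1][0] := -4)
  R2 -= -1*R0 → (0, -8, 0, 4)  (L[2][0] := -1)
  R3 -= 4*R0 → (0, -8, -2, 5)  (L[3][0] := 4)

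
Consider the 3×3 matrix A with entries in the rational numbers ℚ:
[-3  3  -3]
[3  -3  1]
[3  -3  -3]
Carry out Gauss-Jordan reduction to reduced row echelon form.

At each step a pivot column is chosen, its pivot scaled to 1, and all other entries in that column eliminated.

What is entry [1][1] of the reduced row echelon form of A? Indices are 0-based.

M[1][1] = 0

pivot(0,0)=-3: scale R0 → (1, -1, 1)
  clear (1,0): R1 −= (3)R0 → (0, 0, -2)
  clear (2,0): R2 −= (3)R0 → (0, 0, -6)
col 1: no nonzero at/below row 1; advance.
pivot(1,2)=-2: scale R1 → (0, 0, 1)
  clear (0,2): R0 −= (1)R1 → (1, -1, 0)
  clear (2,2): R2 −= (-6)R1 → (0, 0, 0)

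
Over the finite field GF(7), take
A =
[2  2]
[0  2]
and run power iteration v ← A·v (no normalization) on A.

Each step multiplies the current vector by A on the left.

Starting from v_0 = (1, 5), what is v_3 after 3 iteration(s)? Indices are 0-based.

v_3 = (2, 5)

v_0 = (1, 5).
v_1 = A·v_0 = (5, 3).
v_2 = A·v_1 = (2, 6).
v_3 = A·v_2 = (2, 5).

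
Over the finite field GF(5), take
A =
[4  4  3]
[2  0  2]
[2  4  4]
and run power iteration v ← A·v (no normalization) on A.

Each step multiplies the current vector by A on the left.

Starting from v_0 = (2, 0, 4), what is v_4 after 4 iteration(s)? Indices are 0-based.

v_0 = (2, 0, 4).
v_1 = A·v_0 = (0, 2, 0).
v_2 = A·v_1 = (3, 0, 3).
v_3 = A·v_2 = (1, 2, 3).
v_4 = A·v_3 = (1, 3, 2).

v_4 = (1, 3, 2)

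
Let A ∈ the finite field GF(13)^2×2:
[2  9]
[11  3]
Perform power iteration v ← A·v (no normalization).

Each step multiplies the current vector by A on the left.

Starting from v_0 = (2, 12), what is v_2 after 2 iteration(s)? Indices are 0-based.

v_0 = (2, 12).
v_1 = A·v_0 = (8, 6).
v_2 = A·v_1 = (5, 2).

v_2 = (5, 2)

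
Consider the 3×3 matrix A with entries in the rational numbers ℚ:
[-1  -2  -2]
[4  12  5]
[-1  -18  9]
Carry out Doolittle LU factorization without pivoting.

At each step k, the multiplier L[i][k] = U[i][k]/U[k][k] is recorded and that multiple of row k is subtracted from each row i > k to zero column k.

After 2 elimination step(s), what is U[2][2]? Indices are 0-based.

[col 0] pivot -1
  R1 -= -4*R0 → (0, 4, -3)  (L[1][0] := -4)
  R2 -= 1*R0 → (0, -16, 11)  (L[2][0] := 1)
[col 1] pivot 4
  R2 -= -4*R1 → (0, 0, -1)  (L[2][1] := -4)

U[2][2] = -1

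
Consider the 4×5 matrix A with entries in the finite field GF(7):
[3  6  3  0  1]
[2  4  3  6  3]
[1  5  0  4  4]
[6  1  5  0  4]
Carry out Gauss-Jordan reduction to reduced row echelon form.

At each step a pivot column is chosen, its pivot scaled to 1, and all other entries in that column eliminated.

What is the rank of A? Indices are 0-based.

[1] R0 /= 3  ⇒  (1, 2, 1, 0, 5)
     R1 -= 2·R0  ⇒  (0, 0, 1, 6, 0)
     R2 -= 1·R0  ⇒  (0, 3, 6, 4, 6)
     R3 -= 6·R0  ⇒  (0, 3, 6, 0, 2)
[2] R1 <-> R2
[2] R1 /= 3  ⇒  (0, 1, 2, 6, 2)
     R0 -= 2·R1  ⇒  (1, 0, 4, 2, 1)
     R3 -= 3·R1  ⇒  (0, 0, 0, 3, 3)
[3] R2 /= 1  ⇒  (0, 0, 1, 6, 0)
     R0 -= 4·R2  ⇒  (1, 0, 0, 6, 1)
     R1 -= 2·R2  ⇒  (0, 1, 0, 1, 2)
[4] R3 /= 3  ⇒  (0, 0, 0, 1, 1)
     R0 -= 6·R3  ⇒  (1, 0, 0, 0, 2)
     R1 -= 1·R3  ⇒  (0, 1, 0, 0, 1)
     R2 -= 6·R3  ⇒  (0, 0, 1, 0, 1)

rank = 4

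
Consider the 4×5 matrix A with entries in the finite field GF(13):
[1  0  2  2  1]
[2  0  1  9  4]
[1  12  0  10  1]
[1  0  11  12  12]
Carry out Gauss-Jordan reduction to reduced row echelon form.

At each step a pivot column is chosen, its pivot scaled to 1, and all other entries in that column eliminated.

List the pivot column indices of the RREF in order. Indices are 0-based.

step 1: normalize row 0 (÷1) = (1, 0, 2, 2, 1)
  row 1: subtract 2×row0 = (0, 0, 10, 5, 2)
  row 2: subtract 1×row0 = (0, 12, 11, 8, 0)
  row 3: subtract 1×row0 = (0, 0, 9, 10, 11)
step 2: exchange rows 1,2
step 2: normalize row 1 (÷12) = (0, 1, 2, 5, 0)
step 3: normalize row 2 (÷10) = (0, 0, 1, 7, 8)
  row 0: subtract 2×row2 = (1, 0, 0, 1, 11)
  row 1: subtract 2×row2 = (0, 1, 0, 4, 10)
  row 3: subtract 9×row2 = (0, 0, 0, 12, 4)
step 4: normalize row 3 (÷12) = (0, 0, 0, 1, 9)
  row 0: subtract 1×row3 = (1, 0, 0, 0, 2)
  row 1: subtract 4×row3 = (0, 1, 0, 0, 0)
  row 2: subtract 7×row3 = (0, 0, 1, 0, 10)

pivot columns: 0, 1, 2, 3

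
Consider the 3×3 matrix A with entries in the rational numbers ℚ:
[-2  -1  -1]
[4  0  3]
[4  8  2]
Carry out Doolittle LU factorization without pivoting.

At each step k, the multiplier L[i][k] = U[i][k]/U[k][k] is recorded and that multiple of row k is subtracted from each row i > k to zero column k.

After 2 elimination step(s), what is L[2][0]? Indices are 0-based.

L[2][0] = -2

Step 1: pivot at (0,0) is -2.
  row1 ← row1 − (-2)·row0  ⇒  L[1][0]=-2, U row1=(0, -2, 1)
  row2 ← row2 − (-2)·row0  ⇒  L[2][0]=-2, U row2=(0, 6, 0)
Step 2: pivot at (1,1) is -2.
  row2 ← row2 − (-3)·row1  ⇒  L[2][1]=-3, U row2=(0, 0, 3)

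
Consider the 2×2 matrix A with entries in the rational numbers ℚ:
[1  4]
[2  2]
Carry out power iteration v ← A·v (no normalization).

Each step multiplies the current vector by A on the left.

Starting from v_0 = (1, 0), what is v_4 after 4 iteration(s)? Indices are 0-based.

v_0 = (1, 0).
v_1 = A·v_0 = (1, 2).
v_2 = A·v_1 = (9, 6).
v_3 = A·v_2 = (33, 30).
v_4 = A·v_3 = (153, 126).

v_4 = (153, 126)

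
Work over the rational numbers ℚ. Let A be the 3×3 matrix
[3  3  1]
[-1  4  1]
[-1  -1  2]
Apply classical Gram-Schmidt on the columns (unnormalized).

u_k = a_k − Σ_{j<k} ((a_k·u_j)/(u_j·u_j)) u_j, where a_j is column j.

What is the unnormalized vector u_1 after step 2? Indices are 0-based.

u_1 = (15/11, 50/11, -5/11)

Step 1: u_0 = a_0 = (3, -1, -1).
Step 2: u_1 = a_1 − (6/11)·u_0 = (15/11, 50/11, -5/11).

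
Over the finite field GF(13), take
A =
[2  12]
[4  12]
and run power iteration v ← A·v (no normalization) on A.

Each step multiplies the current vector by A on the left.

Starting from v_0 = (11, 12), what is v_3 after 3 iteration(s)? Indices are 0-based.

v_3 = (7, 9)

v_0 = (11, 12).
v_1 = A·v_0 = (10, 6).
v_2 = A·v_1 = (1, 8).
v_3 = A·v_2 = (7, 9).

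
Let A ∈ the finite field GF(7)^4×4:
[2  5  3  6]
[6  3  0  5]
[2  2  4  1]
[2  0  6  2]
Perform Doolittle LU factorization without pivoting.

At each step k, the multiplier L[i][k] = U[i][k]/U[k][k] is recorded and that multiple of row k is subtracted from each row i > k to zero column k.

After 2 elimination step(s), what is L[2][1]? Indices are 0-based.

L[2][1] = 2

k=0: U[0][0]=2
  eliminate (1,0): mult=3, new row 1: (0, 2, 5, 1); set L[1][0]=3
  eliminate (2,0): mult=1, new row 2: (0, 4, 1, 2); set L[2][0]=1
  eliminate (3,0): mult=1, new row 3: (0, 2, 3, 3); set L[3][0]=1
k=1: U[1][1]=2
  eliminate (2,1): mult=2, new row 2: (0, 0, 5, 0); set L[2][1]=2
  eliminate (3,1): mult=1, new row 3: (0, 0, 5, 2); set L[3][1]=1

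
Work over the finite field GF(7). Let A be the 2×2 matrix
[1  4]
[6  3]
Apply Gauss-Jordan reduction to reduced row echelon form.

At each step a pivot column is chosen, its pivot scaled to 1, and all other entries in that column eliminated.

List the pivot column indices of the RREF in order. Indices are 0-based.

pivot columns: 0

[1] R0 /= 1  ⇒  (1, 4)
     R1 -= 6·R0  ⇒  (0, 0)
column 1 empty below row 1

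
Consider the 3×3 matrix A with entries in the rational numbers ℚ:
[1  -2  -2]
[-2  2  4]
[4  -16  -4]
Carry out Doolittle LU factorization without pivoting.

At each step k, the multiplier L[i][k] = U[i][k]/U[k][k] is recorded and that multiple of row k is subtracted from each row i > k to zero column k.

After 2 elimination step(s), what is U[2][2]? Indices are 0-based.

[col 0] pivot 1
  R1 -= -2*R0 → (0, -2, 0)  (L[1][0] := -2)
  R2 -= 4*R0 → (0, -8, 4)  (L[2][0] := 4)
[col 1] pivot -2
  R2 -= 4*R1 → (0, 0, 4)  (L[2][1] := 4)

U[2][2] = 4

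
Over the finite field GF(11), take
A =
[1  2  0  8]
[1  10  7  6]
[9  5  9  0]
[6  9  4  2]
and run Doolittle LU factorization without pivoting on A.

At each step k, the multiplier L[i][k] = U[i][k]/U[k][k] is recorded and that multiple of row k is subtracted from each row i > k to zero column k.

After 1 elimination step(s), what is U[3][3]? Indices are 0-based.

U[3][3] = 9

[col 0] pivot 1
  R1 -= 1*R0 → (0, 8, 7, 9)  (L[1][0] := 1)
  R2 -= 9*R0 → (0, 9, 9, 5)  (L[2][0] := 9)
  R3 -= 6*R0 → (0, 8, 4, 9)  (L[3][0] := 6)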